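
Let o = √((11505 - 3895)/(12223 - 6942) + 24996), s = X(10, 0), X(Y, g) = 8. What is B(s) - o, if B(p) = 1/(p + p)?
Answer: 1/16 - √697152657566/5281 ≈ -158.04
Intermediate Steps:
s = 8
B(p) = 1/(2*p)
o = √697152657566/5281 (o = √(7610/5281 + 24996) = √(132011486/5281) = √697152657566/5281 ≈ 158.11)
B(s) - o = (½)/8 - √697152657566/5281 = (½)*(⅛) - √697152657566/5281 = 1/16 - √697152657566/5281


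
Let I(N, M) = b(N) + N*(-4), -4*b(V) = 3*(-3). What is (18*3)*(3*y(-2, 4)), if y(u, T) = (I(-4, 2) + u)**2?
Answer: 342225/8 ≈ 42778.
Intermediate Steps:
b(V) = 9/4 (b(V) = -3*(-3)/4 = -1/4*(-9) = 9/4)
I(N, M) = 9/4 - 4*N (I(N, M) = 9/4 + N*(-4) = 9/4 - 4*N)
y(u, T) = (73/4 + u)**2 (y(u, T) = ((9/4 - 4*(-4)) + u)**2 = ((9/4 + 16) + u)**2 = (73/4 + u)**2)
(18*3)*(3*y(-2, 4)) = (18*3)*(3*((73 + 4*(-2))**2/16)) = 54*(3*((73 - 8)**2/16)) = 54*(3*((1/16)*65**2)) = 54*(3*((1/16)*4225)) = 54*(3*(4225/16)) = 54*(12675/16) = 342225/8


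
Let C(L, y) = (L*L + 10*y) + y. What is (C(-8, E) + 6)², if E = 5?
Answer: 15625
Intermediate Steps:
C(L, y) = L² + 11*y (C(L, y) = (L² + 10*y) + y = L² + 11*y)
(C(-8, E) + 6)² = (((-8)² + 11*5) + 6)² = ((64 + 55) + 6)² = (119 + 6)² = 125² = 15625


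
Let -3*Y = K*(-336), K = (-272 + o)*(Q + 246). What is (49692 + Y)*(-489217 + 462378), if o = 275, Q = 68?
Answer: -4165305444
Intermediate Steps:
K = 942 (K = (-272 + 275)*(68 + 246) = 3*314 = 942)
Y = 105504 (Y = -314*(-336) = -⅓*(-316512) = 105504)
(49692 + Y)*(-489217 + 462378) = (49692 + 105504)*(-489217 + 462378) = 155196*(-26839) = -4165305444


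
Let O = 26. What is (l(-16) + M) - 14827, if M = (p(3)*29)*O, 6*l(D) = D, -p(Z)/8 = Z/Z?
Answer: -62585/3 ≈ -20862.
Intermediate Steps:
p(Z) = -8 (p(Z) = -8*Z/Z = -8*1 = -8)
l(D) = D/6
M = -6032 (M = -8*29*26 = -232*26 = -6032)
(l(-16) + M) - 14827 = ((⅙)*(-16) - 6032) - 14827 = (-8/3 - 6032) - 14827 = -18104/3 - 14827 = -62585/3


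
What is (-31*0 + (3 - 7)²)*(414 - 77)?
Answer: 5392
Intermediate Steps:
(-31*0 + (3 - 7)²)*(414 - 77) = (0 + (-4)²)*337 = (0 + 16)*337 = 16*337 = 5392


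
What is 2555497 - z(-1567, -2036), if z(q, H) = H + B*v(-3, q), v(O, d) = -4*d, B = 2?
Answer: 2544997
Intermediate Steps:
z(q, H) = H - 8*q (z(q, H) = H + 2*(-4*q) = H - 8*q)
2555497 - z(-1567, -2036) = 2555497 - (-2036 - 8*(-1567)) = 2555497 - (-2036 + 12536) = 2555497 - 1*10500 = 2555497 - 10500 = 2544997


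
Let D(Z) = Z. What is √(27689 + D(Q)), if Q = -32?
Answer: 3*√3073 ≈ 166.30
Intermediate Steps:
√(27689 + D(Q)) = √(27689 - 32) = √27657 = 3*√3073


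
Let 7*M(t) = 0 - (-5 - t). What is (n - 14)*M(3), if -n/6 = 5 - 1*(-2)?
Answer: -64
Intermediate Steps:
M(t) = 5/7 + t/7 (M(t) = (0 - (-5 - t))/7 = (0 + (5 + t))/7 = (5 + t)/7 = 5/7 + t/7)
n = -42 (n = -6*(5 - 1*(-2)) = -6*(5 + 2) = -6*7 = -42)
(n - 14)*M(3) = (-42 - 14)*(5/7 + (1/7)*3) = -56*(5/7 + 3/7) = -56*8/7 = -64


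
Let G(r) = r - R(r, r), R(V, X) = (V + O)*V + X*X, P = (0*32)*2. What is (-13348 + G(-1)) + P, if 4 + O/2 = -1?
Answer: -13361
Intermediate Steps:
O = -10 (O = -8 + 2*(-1) = -8 - 2 = -10)
P = 0 (P = 0*2 = 0)
R(V, X) = X**2 + V*(-10 + V) (R(V, X) = (V - 10)*V + X*X = (-10 + V)*V + X**2 = V*(-10 + V) + X**2 = X**2 + V*(-10 + V))
G(r) = -2*r**2 + 11*r (G(r) = r - (r**2 + r**2 - 10*r) = r - (-10*r + 2*r**2) = r + (-2*r**2 + 10*r) = -2*r**2 + 11*r)
(-13348 + G(-1)) + P = (-13348 - (11 - 2*(-1))) + 0 = (-13348 - (11 + 2)) + 0 = (-13348 - 1*13) + 0 = (-13348 - 13) + 0 = -13361 + 0 = -13361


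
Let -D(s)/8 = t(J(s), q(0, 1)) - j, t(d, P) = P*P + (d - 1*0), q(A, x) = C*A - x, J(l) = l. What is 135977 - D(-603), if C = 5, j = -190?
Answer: 132681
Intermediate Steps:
q(A, x) = -x + 5*A (q(A, x) = 5*A - x = -x + 5*A)
t(d, P) = d + P**2 (t(d, P) = P**2 + (d + 0) = P**2 + d = d + P**2)
D(s) = -1528 - 8*s (D(s) = -8*((s + (-1*1 + 5*0)**2) - 1*(-190)) = -8*((s + (-1 + 0)**2) + 190) = -8*((s + (-1)**2) + 190) = -8*((s + 1) + 190) = -8*((1 + s) + 190) = -8*(191 + s) = -1528 - 8*s)
135977 - D(-603) = 135977 - (-1528 - 8*(-603)) = 135977 - (-1528 + 4824) = 135977 - 1*3296 = 135977 - 3296 = 132681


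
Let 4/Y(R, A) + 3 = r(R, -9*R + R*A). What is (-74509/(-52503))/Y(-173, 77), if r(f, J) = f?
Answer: -298036/4773 ≈ -62.442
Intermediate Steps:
Y(R, A) = 4/(-3 + R)
(-74509/(-52503))/Y(-173, 77) = (-74509/(-52503))/((4/(-3 - 173))) = (-74509*(-1/52503))/((4/(-176))) = 74509/(52503*((4*(-1/176)))) = 74509/(52503*(-1/44)) = (74509/52503)*(-44) = -298036/4773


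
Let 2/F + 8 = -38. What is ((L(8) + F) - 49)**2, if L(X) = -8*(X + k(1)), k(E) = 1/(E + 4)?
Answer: 173817856/13225 ≈ 13143.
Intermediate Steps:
F = -1/23 (F = 2/(-8 - 38) = 2/(-46) = 2*(-1/46) = -1/23 ≈ -0.043478)
k(E) = 1/(4 + E)
L(X) = -8/5 - 8*X (L(X) = -8*(X + 1/(4 + 1)) = -8*(X + 1/5) = -8*(1/5 + X) = -8/5 - 8*X)
((L(8) + F) - 49)**2 = (((-8/5 - 8*8) - 1/23) - 49)**2 = (((-8/5 - 64) - 1/23) - 49)**2 = ((-328/5 - 1/23) - 49)**2 = (-7549/115 - 49)**2 = (-13184/115)**2 = 173817856/13225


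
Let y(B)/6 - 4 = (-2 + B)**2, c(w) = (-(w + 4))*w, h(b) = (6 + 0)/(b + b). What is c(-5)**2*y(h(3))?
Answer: 750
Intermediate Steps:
h(b) = 3/b (h(b) = 6/((2*b)) = 6*(1/(2*b)) = 3/b)
c(w) = w*(-4 - w) (c(w) = (-(4 + w))*w = (-4 - w)*w = w*(-4 - w))
y(B) = 24 + 6*(-2 + B)**2
c(-5)**2*y(h(3)) = (-1*(-5)*(4 - 5))**2*(24 + 6*(-2 + 3/3)**2) = (-1*(-5)*(-1))**2*(24 + 6*(-2 + 3*(1/3))**2) = (-5)**2*(24 + 6*(-2 + 1)**2) = 25*(24 + 6*(-1)**2) = 25*(24 + 6*1) = 25*(24 + 6) = 25*30 = 750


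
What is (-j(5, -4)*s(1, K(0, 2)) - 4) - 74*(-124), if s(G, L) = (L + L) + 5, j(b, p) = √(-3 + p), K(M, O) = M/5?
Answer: 9172 - 5*I*√7 ≈ 9172.0 - 13.229*I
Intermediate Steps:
K(M, O) = M/5 (K(M, O) = M*(⅕) = M/5)
s(G, L) = 5 + 2*L (s(G, L) = 2*L + 5 = 5 + 2*L)
(-j(5, -4)*s(1, K(0, 2)) - 4) - 74*(-124) = (-√(-3 - 4)*(5 + 2*((⅕)*0)) - 4) - 74*(-124) = (-√(-7)*(5 + 2*0) - 4) + 9176 = (-I*√7*(5 + 0) - 4) + 9176 = (-I*√7*5 - 4) + 9176 = (-5*I*√7 - 4) + 9176 = (-4 - 5*I*√7) + 9176 = 9172 - 5*I*√7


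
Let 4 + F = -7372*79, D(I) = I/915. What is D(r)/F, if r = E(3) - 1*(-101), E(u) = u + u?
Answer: -107/532888680 ≈ -2.0079e-7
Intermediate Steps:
E(u) = 2*u
r = 107 (r = 2*3 - 1*(-101) = 6 + 101 = 107)
D(I) = I/915 (D(I) = I*(1/915) = I/915)
F = -582392 (F = -4 - 7372*79 = -4 - 582388 = -582392)
D(r)/F = ((1/915)*107)/(-582392) = (107/915)*(-1/582392) = -107/532888680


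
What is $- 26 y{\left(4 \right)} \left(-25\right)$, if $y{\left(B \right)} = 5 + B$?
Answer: $5850$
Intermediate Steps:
$- 26 y{\left(4 \right)} \left(-25\right) = - 26 \left(5 + 4\right) \left(-25\right) = \left(-26\right) 9 \left(-25\right) = \left(-234\right) \left(-25\right) = 5850$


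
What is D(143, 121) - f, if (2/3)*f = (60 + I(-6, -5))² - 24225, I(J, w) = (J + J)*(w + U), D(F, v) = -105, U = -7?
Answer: -52383/2 ≈ -26192.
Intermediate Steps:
I(J, w) = 2*J*(-7 + w) (I(J, w) = (J + J)*(w - 7) = (2*J)*(-7 + w) = 2*J*(-7 + w))
f = 52173/2 (f = 3*((60 + 2*(-6)*(-7 - 5))² - 24225)/2 = 3*((60 + 2*(-6)*(-12))² - 24225)/2 = 3*((60 + 144)² - 24225)/2 = 3*(204² - 24225)/2 = 3*(41616 - 24225)/2 = (3/2)*17391 = 52173/2 ≈ 26087.)
D(143, 121) - f = -105 - 1*52173/2 = -105 - 52173/2 = -52383/2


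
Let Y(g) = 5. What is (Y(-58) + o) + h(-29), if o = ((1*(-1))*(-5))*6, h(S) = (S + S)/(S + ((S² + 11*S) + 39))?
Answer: 9281/266 ≈ 34.891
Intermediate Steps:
h(S) = 2*S/(39 + S² + 12*S) (h(S) = (2*S)/(S + (39 + S² + 11*S)) = (2*S)/(39 + S² + 12*S) = 2*S/(39 + S² + 12*S))
o = 30 (o = -1*(-5)*6 = 5*6 = 30)
(Y(-58) + o) + h(-29) = (5 + 30) + 2*(-29)/(39 + (-29)² + 12*(-29)) = 35 + 2*(-29)/(39 + 841 - 348) = 35 + 2*(-29)/532 = 35 + 2*(-29)*(1/532) = 35 - 29/266 = 9281/266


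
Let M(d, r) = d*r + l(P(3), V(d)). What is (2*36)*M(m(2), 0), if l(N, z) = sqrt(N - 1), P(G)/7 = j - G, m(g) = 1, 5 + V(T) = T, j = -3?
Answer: 72*I*sqrt(43) ≈ 472.14*I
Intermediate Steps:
V(T) = -5 + T
P(G) = -21 - 7*G (P(G) = 7*(-3 - G) = -21 - 7*G)
l(N, z) = sqrt(-1 + N)
M(d, r) = I*sqrt(43) + d*r (M(d, r) = d*r + sqrt(-1 + (-21 - 7*3)) = d*r + sqrt(-1 + (-21 - 21)) = d*r + sqrt(-1 - 42) = d*r + sqrt(-43) = d*r + I*sqrt(43) = I*sqrt(43) + d*r)
(2*36)*M(m(2), 0) = (2*36)*(I*sqrt(43) + 1*0) = 72*(I*sqrt(43) + 0) = 72*(I*sqrt(43)) = 72*I*sqrt(43)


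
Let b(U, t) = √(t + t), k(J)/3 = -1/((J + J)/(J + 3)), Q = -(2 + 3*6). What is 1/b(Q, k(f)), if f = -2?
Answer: √6/3 ≈ 0.81650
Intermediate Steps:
Q = -20 (Q = -(2 + 18) = -1*20 = -20)
k(J) = -3*(3 + J)/(2*J) (k(J) = 3*(-1/((J + J)/(J + 3))) = 3*(-1/((2*J)/(3 + J))) = 3*(-1/(2*J/(3 + J))) = 3*(-(3 + J)/(2*J)) = -3*(3 + J)/(2*J))
b(U, t) = √2*√t (b(U, t) = √(2*t) = √2*√t)
1/b(Q, k(f)) = 1/(√2*√((3/2)*(-3 - 1*(-2))/(-2))) = 1/(√2*√((3/2)*(-½)*(-3 + 2))) = 1/(√2*√((3/2)*(-½)*(-1))) = 1/(√2*√(¾)) = 1/(√2*(√3/2)) = 1/(√6/2) = √6/3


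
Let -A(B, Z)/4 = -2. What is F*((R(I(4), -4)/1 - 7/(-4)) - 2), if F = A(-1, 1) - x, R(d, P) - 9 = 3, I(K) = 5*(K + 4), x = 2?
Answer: 141/2 ≈ 70.500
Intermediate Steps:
A(B, Z) = 8 (A(B, Z) = -4*(-2) = 8)
I(K) = 20 + 5*K (I(K) = 5*(4 + K) = 20 + 5*K)
R(d, P) = 12 (R(d, P) = 9 + 3 = 12)
F = 6 (F = 8 - 1*2 = 8 - 2 = 6)
F*((R(I(4), -4)/1 - 7/(-4)) - 2) = 6*((12/1 - 7/(-4)) - 2) = 6*((12*1 - 7*(-1/4)) - 2) = 6*((12 + 7/4) - 2) = 6*(55/4 - 2) = 6*(47/4) = 141/2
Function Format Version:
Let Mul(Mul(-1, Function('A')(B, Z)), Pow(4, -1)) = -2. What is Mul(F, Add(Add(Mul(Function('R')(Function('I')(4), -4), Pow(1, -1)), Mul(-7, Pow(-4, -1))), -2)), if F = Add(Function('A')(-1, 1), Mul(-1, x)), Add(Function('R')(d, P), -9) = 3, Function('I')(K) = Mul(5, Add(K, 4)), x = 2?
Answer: Rational(141, 2) ≈ 70.500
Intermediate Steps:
Function('A')(B, Z) = 8 (Function('A')(B, Z) = Mul(-4, -2) = 8)
Function('I')(K) = Add(20, Mul(5, K)) (Function('I')(K) = Mul(5, Add(4, K)) = Add(20, Mul(5, K)))
Function('R')(d, P) = 12 (Function('R')(d, P) = Add(9, 3) = 12)
F = 6 (F = Add(8, Mul(-1, 2)) = Add(8, -2) = 6)
Mul(F, Add(Add(Mul(Function('R')(Function('I')(4), -4), Pow(1, -1)), Mul(-7, Pow(-4, -1))), -2)) = Mul(6, Add(Add(Mul(12, Pow(1, -1)), Mul(-7, Pow(-4, -1))), -2)) = Mul(6, Add(Add(Mul(12, 1), Mul(-7, Rational(-1, 4))), -2)) = Mul(6, Add(Add(12, Rational(7, 4)), -2)) = Mul(6, Add(Rational(55, 4), -2)) = Mul(6, Rational(47, 4)) = Rational(141, 2)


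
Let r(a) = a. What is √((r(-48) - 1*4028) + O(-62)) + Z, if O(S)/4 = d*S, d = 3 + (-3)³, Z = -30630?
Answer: -30630 + 2*√469 ≈ -30587.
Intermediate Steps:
d = -24 (d = 3 - 27 = -24)
O(S) = -96*S (O(S) = 4*(-24*S) = -96*S)
√((r(-48) - 1*4028) + O(-62)) + Z = √((-48 - 1*4028) - 96*(-62)) - 30630 = √((-48 - 4028) + 5952) - 30630 = √(-4076 + 5952) - 30630 = √1876 - 30630 = 2*√469 - 30630 = -30630 + 2*√469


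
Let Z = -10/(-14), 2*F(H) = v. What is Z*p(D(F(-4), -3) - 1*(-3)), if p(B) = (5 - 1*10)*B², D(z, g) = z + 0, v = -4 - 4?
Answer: -25/7 ≈ -3.5714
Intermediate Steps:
v = -8
F(H) = -4 (F(H) = (½)*(-8) = -4)
D(z, g) = z
p(B) = -5*B² (p(B) = (5 - 10)*B² = -5*B²)
Z = 5/7 (Z = -10*(-1/14) = 5/7 ≈ 0.71429)
Z*p(D(F(-4), -3) - 1*(-3)) = 5*(-5*(-4 - 1*(-3))²)/7 = 5*(-5*(-4 + 3)²)/7 = 5*(-5*(-1)²)/7 = 5*(-5*1)/7 = (5/7)*(-5) = -25/7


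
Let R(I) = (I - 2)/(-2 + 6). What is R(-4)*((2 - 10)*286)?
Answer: 3432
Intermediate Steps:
R(I) = -½ + I/4 (R(I) = (-2 + I)/4 = (-2 + I)*(¼) = -½ + I/4)
R(-4)*((2 - 10)*286) = (-½ + (¼)*(-4))*((2 - 10)*286) = (-½ - 1)*(-8*286) = -3/2*(-2288) = 3432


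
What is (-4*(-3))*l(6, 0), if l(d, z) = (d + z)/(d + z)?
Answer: 12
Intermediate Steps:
l(d, z) = 1
(-4*(-3))*l(6, 0) = -4*(-3)*1 = 12*1 = 12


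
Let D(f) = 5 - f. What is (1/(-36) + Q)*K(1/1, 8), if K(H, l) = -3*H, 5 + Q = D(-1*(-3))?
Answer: 109/12 ≈ 9.0833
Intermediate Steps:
Q = -3 (Q = -5 + (5 - (-1)*(-3)) = -5 + (5 - 1*3) = -5 + (5 - 3) = -5 + 2 = -3)
(1/(-36) + Q)*K(1/1, 8) = (1/(-36) - 3)*(-3/1) = (-1/36 - 3)*(-3*1) = -109/36*(-3) = 109/12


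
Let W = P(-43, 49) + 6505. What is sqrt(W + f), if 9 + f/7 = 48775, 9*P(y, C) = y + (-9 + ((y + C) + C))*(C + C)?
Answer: 2*sqrt(783817)/3 ≈ 590.22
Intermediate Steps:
P(y, C) = y/9 + 2*C*(-9 + y + 2*C)/9 (P(y, C) = (y + (-9 + ((y + C) + C))*(C + C))/9 = (y + (-9 + ((C + y) + C))*(2*C))/9 = (y + (-9 + (y + 2*C))*(2*C))/9 = (y + (-9 + y + 2*C)*(2*C))/9 = (y + 2*C*(-9 + y + 2*C))/9 = y/9 + 2*C*(-9 + y + 2*C)/9)
f = 341362 (f = -63 + 7*48775 = -63 + 341425 = 341362)
W = 63010/9 (W = (-2*49 + (1/9)*(-43) + (4/9)*49**2 + (2/9)*49*(-43)) + 6505 = (-98 - 43/9 + (4/9)*2401 - 4214/9) + 6505 = (-98 - 43/9 + 9604/9 - 4214/9) + 6505 = 4465/9 + 6505 = 63010/9 ≈ 7001.1)
sqrt(W + f) = sqrt(63010/9 + 341362) = sqrt(3135268/9) = 2*sqrt(783817)/3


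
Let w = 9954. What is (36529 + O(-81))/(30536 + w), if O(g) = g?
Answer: 18224/20245 ≈ 0.90017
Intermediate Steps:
(36529 + O(-81))/(30536 + w) = (36529 - 81)/(30536 + 9954) = 36448/40490 = 36448*(1/40490) = 18224/20245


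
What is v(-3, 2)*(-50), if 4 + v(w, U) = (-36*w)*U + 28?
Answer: -12000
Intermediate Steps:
v(w, U) = 24 - 36*U*w (v(w, U) = -4 + ((-36*w)*U + 28) = -4 + (-36*U*w + 28) = -4 + (28 - 36*U*w) = 24 - 36*U*w)
v(-3, 2)*(-50) = (24 - 36*2*(-3))*(-50) = (24 + 216)*(-50) = 240*(-50) = -12000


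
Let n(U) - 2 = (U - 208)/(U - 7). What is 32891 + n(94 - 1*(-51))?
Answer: 1513057/46 ≈ 32893.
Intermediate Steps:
n(U) = 2 + (-208 + U)/(-7 + U) (n(U) = 2 + (U - 208)/(U - 7) = 2 + (-208 + U)/(-7 + U))
32891 + n(94 - 1*(-51)) = 32891 + 3*(-74 + (94 - 1*(-51)))/(-7 + (94 - 1*(-51))) = 32891 + 3*(-74 + (94 + 51))/(-7 + (94 + 51)) = 32891 + 3*(-74 + 145)/(-7 + 145) = 32891 + 3*71/138 = 32891 + 3*(1/138)*71 = 32891 + 71/46 = 1513057/46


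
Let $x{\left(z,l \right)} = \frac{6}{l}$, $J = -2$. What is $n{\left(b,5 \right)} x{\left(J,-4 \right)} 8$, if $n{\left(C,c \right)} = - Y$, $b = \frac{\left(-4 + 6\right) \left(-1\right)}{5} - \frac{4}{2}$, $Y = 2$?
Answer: $24$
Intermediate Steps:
$b = - \frac{12}{5}$ ($b = 2 \left(-1\right) \frac{1}{5} - 2 = \left(-2\right) \frac{1}{5} - 2 = - \frac{2}{5} - 2 = - \frac{12}{5} \approx -2.4$)
$n{\left(C,c \right)} = -2$ ($n{\left(C,c \right)} = \left(-1\right) 2 = -2$)
$n{\left(b,5 \right)} x{\left(J,-4 \right)} 8 = - 2 \frac{6}{-4} \cdot 8 = - 2 \cdot 6 \left(- \frac{1}{4}\right) 8 = \left(-2\right) \left(- \frac{3}{2}\right) 8 = 3 \cdot 8 = 24$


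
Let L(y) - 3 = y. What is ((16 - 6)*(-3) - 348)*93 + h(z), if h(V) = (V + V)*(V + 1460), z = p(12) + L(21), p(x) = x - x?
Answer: 36078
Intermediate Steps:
p(x) = 0
L(y) = 3 + y
z = 24 (z = 0 + (3 + 21) = 0 + 24 = 24)
h(V) = 2*V*(1460 + V) (h(V) = (2*V)*(1460 + V) = 2*V*(1460 + V))
((16 - 6)*(-3) - 348)*93 + h(z) = ((16 - 6)*(-3) - 348)*93 + 2*24*(1460 + 24) = (10*(-3) - 348)*93 + 2*24*1484 = (-30 - 348)*93 + 71232 = -378*93 + 71232 = -35154 + 71232 = 36078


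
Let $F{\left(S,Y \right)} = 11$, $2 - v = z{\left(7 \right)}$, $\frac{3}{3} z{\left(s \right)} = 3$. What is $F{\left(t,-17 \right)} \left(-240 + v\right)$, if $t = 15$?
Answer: $-2651$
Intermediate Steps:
$z{\left(s \right)} = 3$
$v = -1$ ($v = 2 - 3 = -1$)
$F{\left(t,-17 \right)} \left(-240 + v\right) = 11 \left(-240 - 1\right) = 11 \left(-241\right) = -2651$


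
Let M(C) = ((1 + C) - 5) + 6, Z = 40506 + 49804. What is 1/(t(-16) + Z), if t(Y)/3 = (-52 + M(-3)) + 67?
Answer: 1/90352 ≈ 1.1068e-5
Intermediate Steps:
Z = 90310
M(C) = 2 + C (M(C) = (-4 + C) + 6 = 2 + C)
t(Y) = 42 (t(Y) = 3*((-52 + (2 - 3)) + 67) = 3*((-52 - 1) + 67) = 3*(-53 + 67) = 3*14 = 42)
1/(t(-16) + Z) = 1/(42 + 90310) = 1/90352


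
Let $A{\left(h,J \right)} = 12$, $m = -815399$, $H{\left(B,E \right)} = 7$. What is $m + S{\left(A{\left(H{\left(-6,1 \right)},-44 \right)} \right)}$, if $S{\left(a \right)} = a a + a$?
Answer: $-815243$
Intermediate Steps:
$S{\left(a \right)} = a + a^{2}$ ($S{\left(a \right)} = a^{2} + a = a + a^{2}$)
$m + S{\left(A{\left(H{\left(-6,1 \right)},-44 \right)} \right)} = -815399 + 12 \left(1 + 12\right) = -815399 + 12 \cdot 13 = -815399 + 156 = -815243$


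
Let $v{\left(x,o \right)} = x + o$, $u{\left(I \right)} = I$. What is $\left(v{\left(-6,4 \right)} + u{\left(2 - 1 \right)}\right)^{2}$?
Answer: $1$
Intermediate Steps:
$v{\left(x,o \right)} = o + x$
$\left(v{\left(-6,4 \right)} + u{\left(2 - 1 \right)}\right)^{2} = \left(\left(4 - 6\right) + \left(2 - 1\right)\right)^{2} = \left(-2 + \left(2 - 1\right)\right)^{2} = \left(-2 + 1\right)^{2} = \left(-1\right)^{2} = 1$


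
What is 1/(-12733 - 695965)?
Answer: -1/708698 ≈ -1.4110e-6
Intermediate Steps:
1/(-12733 - 695965) = 1/(-708698) = -1/708698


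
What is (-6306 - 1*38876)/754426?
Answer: -22591/377213 ≈ -0.059889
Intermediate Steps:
(-6306 - 1*38876)/754426 = (-6306 - 38876)*(1/754426) = -45182*1/754426 = -22591/377213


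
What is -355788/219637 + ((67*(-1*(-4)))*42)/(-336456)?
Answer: -5090801725/3079091103 ≈ -1.6533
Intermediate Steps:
-355788/219637 + ((67*(-1*(-4)))*42)/(-336456) = -355788*1/219637 + ((67*4)*42)*(-1/336456) = -355788/219637 + (268*42)*(-1/336456) = -355788/219637 + 11256*(-1/336456) = -355788/219637 - 469/14019 = -5090801725/3079091103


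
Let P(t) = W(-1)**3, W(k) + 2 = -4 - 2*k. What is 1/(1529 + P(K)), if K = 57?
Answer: 1/1465 ≈ 0.00068259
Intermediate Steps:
W(k) = -6 - 2*k (W(k) = -2 + (-4 - 2*k) = -6 - 2*k)
P(t) = -64 (P(t) = (-6 - 2*(-1))**3 = (-6 + 2)**3 = (-4)**3 = -64)
1/(1529 + P(K)) = 1/(1529 - 64) = 1/1465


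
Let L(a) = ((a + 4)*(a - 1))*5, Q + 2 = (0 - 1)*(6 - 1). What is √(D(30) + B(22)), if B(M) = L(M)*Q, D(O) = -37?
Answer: I*√19147 ≈ 138.37*I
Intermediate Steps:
Q = -7 (Q = -2 + (0 - 1)*(6 - 1) = -2 - 1*5 = -2 - 5 = -7)
L(a) = 5*(-1 + a)*(4 + a) (L(a) = ((4 + a)*(-1 + a))*5 = ((-1 + a)*(4 + a))*5 = 5*(-1 + a)*(4 + a))
B(M) = 140 - 105*M - 35*M² (B(M) = (-20 + 5*M² + 15*M)*(-7) = 140 - 105*M - 35*M²)
√(D(30) + B(22)) = √(-37 + (140 - 105*22 - 35*22²)) = √(-37 + (140 - 2310 - 35*484)) = √(-37 + (140 - 2310 - 16940)) = √(-37 - 19110) = √(-19147) = I*√19147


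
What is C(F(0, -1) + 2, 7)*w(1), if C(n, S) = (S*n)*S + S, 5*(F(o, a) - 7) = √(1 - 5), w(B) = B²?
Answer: 448 + 98*I/5 ≈ 448.0 + 19.6*I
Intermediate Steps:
F(o, a) = 7 + 2*I/5 (F(o, a) = 7 + √(1 - 5)/5 = 7 + √(-4)/5 = 7 + (2*I)/5 = 7 + 2*I/5)
C(n, S) = S + n*S² (C(n, S) = n*S² + S = S + n*S²)
C(F(0, -1) + 2, 7)*w(1) = (7*(1 + 7*((7 + 2*I/5) + 2)))*1² = (7*(1 + 7*(9 + 2*I/5)))*1 = (7*(1 + (63 + 14*I/5)))*1 = (7*(64 + 14*I/5))*1 = (448 + 98*I/5)*1 = 448 + 98*I/5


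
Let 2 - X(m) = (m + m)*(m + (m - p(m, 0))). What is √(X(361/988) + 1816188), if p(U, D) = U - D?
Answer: √4910977038/52 ≈ 1347.7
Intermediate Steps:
X(m) = 2 - 2*m² (X(m) = 2 - (m + m)*(m + (m - (m - 1*0))) = 2 - 2*m*(m + (m - (m + 0))) = 2 - 2*m*(m + (m - m)) = 2 - 2*m*(m + 0) = 2 - 2*m*m = 2 - 2*m²)
√(X(361/988) + 1816188) = √((2 - 2*(361/988)²) + 1816188) = √((2 - 2*(361*(1/988))²) + 1816188) = √((2 - 2*(19/52)²) + 1816188) = √((2 - 2*361/2704) + 1816188) = √((2 - 361/1352) + 1816188) = √(2343/1352 + 1816188) = √(2455488519/1352) = √4910977038/52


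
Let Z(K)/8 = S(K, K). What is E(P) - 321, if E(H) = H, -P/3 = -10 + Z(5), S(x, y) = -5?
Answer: -171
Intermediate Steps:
Z(K) = -40 (Z(K) = 8*(-5) = -40)
P = 150 (P = -3*(-10 - 40) = -3*(-50) = 150)
E(P) - 321 = 150 - 321 = -171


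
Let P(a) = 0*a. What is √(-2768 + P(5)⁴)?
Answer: 4*I*√173 ≈ 52.612*I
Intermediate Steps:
P(a) = 0
√(-2768 + P(5)⁴) = √(-2768 + 0⁴) = √(-2768 + 0) = √(-2768) = 4*I*√173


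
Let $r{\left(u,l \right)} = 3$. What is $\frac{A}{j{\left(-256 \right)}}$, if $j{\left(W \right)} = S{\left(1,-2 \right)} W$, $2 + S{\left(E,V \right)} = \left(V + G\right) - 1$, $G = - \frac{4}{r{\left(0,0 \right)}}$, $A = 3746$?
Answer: $\frac{5619}{2432} \approx 2.3104$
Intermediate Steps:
$G = - \frac{4}{3} \approx -1.3333$
$S{\left(E,V \right)} = - \frac{13}{3} + V$ ($S{\left(E,V \right)} = -2 + \left(\left(V - \frac{4}{3}\right) - 1\right) = -2 + \left(\left(- \frac{4}{3} + V\right) - 1\right) = -2 + \left(- \frac{7}{3} + V\right) = - \frac{13}{3} + V$)
$j{\left(W \right)} = - \frac{19 W}{3}$ ($j{\left(W \right)} = \left(- \frac{13}{3} - 2\right) W = - \frac{19 W}{3}$)
$\frac{A}{j{\left(-256 \right)}} = \frac{3746}{\left(- \frac{19}{3}\right) \left(-256\right)} = \frac{3746}{\frac{4864}{3}} = 3746 \cdot \frac{3}{4864} = \frac{5619}{2432}$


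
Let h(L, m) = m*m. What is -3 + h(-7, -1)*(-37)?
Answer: -40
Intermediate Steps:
h(L, m) = m**2
-3 + h(-7, -1)*(-37) = -3 + (-1)**2*(-37) = -3 + 1*(-37) = -3 - 37 = -40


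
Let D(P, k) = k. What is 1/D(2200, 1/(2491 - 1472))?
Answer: 1019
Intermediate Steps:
1/D(2200, 1/(2491 - 1472)) = 1/(1/(2491 - 1472)) = 1/(1/1019) = 1019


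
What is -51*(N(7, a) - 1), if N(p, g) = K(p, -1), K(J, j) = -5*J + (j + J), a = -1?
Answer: 1530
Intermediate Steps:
K(J, j) = j - 4*J (K(J, j) = -5*J + (J + j) = j - 4*J)
N(p, g) = -1 - 4*p
-51*(N(7, a) - 1) = -51*((-1 - 4*7) - 1) = -51*((-1 - 28) - 1) = -51*(-29 - 1) = -51*(-30) = 1530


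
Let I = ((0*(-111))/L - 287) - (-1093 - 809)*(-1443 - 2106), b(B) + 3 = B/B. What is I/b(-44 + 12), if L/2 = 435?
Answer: 6750485/2 ≈ 3.3752e+6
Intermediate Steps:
L = 870 (L = 2*435 = 870)
b(B) = -2 (b(B) = -3 + B/B = -3 + 1 = -2)
I = -6750485 (I = ((0*(-111))/870 - 287) - (-1093 - 809)*(-1443 - 2106) = (0*(1/870) - 287) - (-1902)*(-3549) = (0 - 287) - 1*6750198 = -287 - 6750198 = -6750485)
I/b(-44 + 12) = -6750485/(-2) = -6750485*(-1/2) = 6750485/2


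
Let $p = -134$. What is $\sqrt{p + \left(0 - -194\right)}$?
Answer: $2 \sqrt{15} \approx 7.746$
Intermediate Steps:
$\sqrt{p + \left(0 - -194\right)} = \sqrt{-134 + \left(0 - -194\right)} = \sqrt{-134 + \left(0 + 194\right)} = \sqrt{-134 + 194} = \sqrt{60} = 2 \sqrt{15}$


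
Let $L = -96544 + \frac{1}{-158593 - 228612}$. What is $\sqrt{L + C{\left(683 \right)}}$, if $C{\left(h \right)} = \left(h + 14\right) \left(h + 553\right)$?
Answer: $\frac{\sqrt{114686903457712495}}{387205} \approx 874.61$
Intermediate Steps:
$C{\left(h \right)} = \left(14 + h\right) \left(553 + h\right)$
$L = - \frac{37382319521}{387205}$ ($L = -96544 + \frac{1}{-387205} = -96544 - \frac{1}{387205} = - \frac{37382319521}{387205} \approx -96544.0$)
$\sqrt{L + C{\left(683 \right)}} = \sqrt{- \frac{37382319521}{387205} + \left(7742 + 683^{2} + 567 \cdot 683\right)} = \sqrt{- \frac{37382319521}{387205} + \left(7742 + 466489 + 387261\right)} = \sqrt{- \frac{37382319521}{387205} + 861492} = \sqrt{\frac{296191690339}{387205}} = \frac{\sqrt{114686903457712495}}{387205}$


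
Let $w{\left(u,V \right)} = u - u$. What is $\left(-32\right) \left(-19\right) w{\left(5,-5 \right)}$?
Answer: $0$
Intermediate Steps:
$w{\left(u,V \right)} = 0$
$\left(-32\right) \left(-19\right) w{\left(5,-5 \right)} = \left(-32\right) \left(-19\right) 0 = 608 \cdot 0 = 0$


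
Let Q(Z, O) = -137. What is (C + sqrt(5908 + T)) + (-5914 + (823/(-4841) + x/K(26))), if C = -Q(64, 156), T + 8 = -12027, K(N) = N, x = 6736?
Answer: -347270152/62933 + I*sqrt(6127) ≈ -5518.1 + 78.275*I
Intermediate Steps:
T = -12035 (T = -8 - 12027 = -12035)
C = 137 (C = -1*(-137) = 137)
(C + sqrt(5908 + T)) + (-5914 + (823/(-4841) + x/K(26))) = (137 + sqrt(5908 - 12035)) + (-5914 + (823/(-4841) + 6736/26)) = (137 + sqrt(-6127)) + (-5914 + (823*(-1/4841) + 6736*(1/26))) = (137 + I*sqrt(6127)) + (-5914 + (-823/4841 + 3368/13)) = (137 + I*sqrt(6127)) + (-5914 + 16293789/62933) = (137 + I*sqrt(6127)) - 355891973/62933 = -347270152/62933 + I*sqrt(6127)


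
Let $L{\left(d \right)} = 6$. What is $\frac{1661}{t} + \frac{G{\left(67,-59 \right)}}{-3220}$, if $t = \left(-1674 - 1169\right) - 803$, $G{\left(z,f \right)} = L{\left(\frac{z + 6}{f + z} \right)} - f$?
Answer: $- \frac{558541}{1174012} \approx -0.47575$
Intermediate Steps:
$G{\left(z,f \right)} = 6 - f$
$t = -3646$ ($t = -2843 - 803 = -3646$)
$\frac{1661}{t} + \frac{G{\left(67,-59 \right)}}{-3220} = \frac{1661}{-3646} + \frac{6 - -59}{-3220} = 1661 \left(- \frac{1}{3646}\right) + \left(6 + 59\right) \left(- \frac{1}{3220}\right) = - \frac{1661}{3646} + 65 \left(- \frac{1}{3220}\right) = - \frac{1661}{3646} - \frac{13}{644} = - \frac{558541}{1174012}$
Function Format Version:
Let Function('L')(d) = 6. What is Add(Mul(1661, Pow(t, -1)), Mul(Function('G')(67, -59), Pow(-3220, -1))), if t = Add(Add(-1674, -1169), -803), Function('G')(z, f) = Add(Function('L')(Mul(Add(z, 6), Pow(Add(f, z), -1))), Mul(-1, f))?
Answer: Rational(-558541, 1174012) ≈ -0.47575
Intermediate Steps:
Function('G')(z, f) = Add(6, Mul(-1, f))
t = -3646 (t = Add(-2843, -803) = -3646)
Add(Mul(1661, Pow(t, -1)), Mul(Function('G')(67, -59), Pow(-3220, -1))) = Add(Mul(1661, Pow(-3646, -1)), Mul(Add(6, Mul(-1, -59)), Pow(-3220, -1))) = Add(Mul(1661, Rational(-1, 3646)), Mul(Add(6, 59), Rational(-1, 3220))) = Add(Rational(-1661, 3646), Mul(65, Rational(-1, 3220))) = Add(Rational(-1661, 3646), Rational(-13, 644)) = Rational(-558541, 1174012)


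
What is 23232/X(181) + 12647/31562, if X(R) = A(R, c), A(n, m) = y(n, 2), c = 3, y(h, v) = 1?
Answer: 733261031/31562 ≈ 23232.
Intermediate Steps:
A(n, m) = 1
X(R) = 1
23232/X(181) + 12647/31562 = 23232/1 + 12647/31562 = 23232*1 + 12647*(1/31562) = 23232 + 12647/31562 = 733261031/31562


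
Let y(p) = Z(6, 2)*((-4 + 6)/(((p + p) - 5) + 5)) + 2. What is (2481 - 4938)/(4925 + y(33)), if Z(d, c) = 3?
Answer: -3003/6022 ≈ -0.49867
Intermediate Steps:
y(p) = 2 + 3/p (y(p) = 3*((-4 + 6)/(((p + p) - 5) + 5)) + 2 = 3*(2/((2*p - 5) + 5)) + 2 = 3*(2/((-5 + 2*p) + 5)) + 2 = 3*(2/((2*p))) + 2 = 3*(2*(1/(2*p))) + 2 = 3/p + 2 = 2 + 3/p)
(2481 - 4938)/(4925 + y(33)) = (2481 - 4938)/(4925 + (2 + 3/33)) = -2457/(4925 + (2 + 3*(1/33))) = -2457/(4925 + (2 + 1/11)) = -2457/(4925 + 23/11) = -2457/54198/11 = -2457*11/54198 = -3003/6022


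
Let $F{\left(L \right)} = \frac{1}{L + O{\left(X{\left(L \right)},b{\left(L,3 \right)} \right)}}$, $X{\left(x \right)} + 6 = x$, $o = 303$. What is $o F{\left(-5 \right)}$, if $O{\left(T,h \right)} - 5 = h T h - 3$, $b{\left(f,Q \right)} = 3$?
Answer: $- \frac{101}{34} \approx -2.9706$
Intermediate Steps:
$X{\left(x \right)} = -6 + x$
$O{\left(T,h \right)} = 2 + T h^{2}$ ($O{\left(T,h \right)} = 5 + \left(h T h - 3\right) = 5 + \left(T h h - 3\right) = 5 + \left(T h^{2} - 3\right) = 5 + \left(-3 + T h^{2}\right) = 2 + T h^{2}$)
$F{\left(L \right)} = \frac{1}{-52 + 10 L}$ ($F{\left(L \right)} = \frac{1}{L + \left(2 + \left(-6 + L\right) 3^{2}\right)} = \frac{1}{L + \left(2 + \left(-6 + L\right) 9\right)} = \frac{1}{L + \left(2 + \left(-54 + 9 L\right)\right)} = \frac{1}{L + \left(-52 + 9 L\right)} = \frac{1}{-52 + 10 L}$)
$o F{\left(-5 \right)} = 303 \frac{1}{2 \left(-26 + 5 \left(-5\right)\right)} = 303 \frac{1}{2 \left(-26 - 25\right)} = 303 \frac{1}{2 \left(-51\right)} = 303 \cdot \frac{1}{2} \left(- \frac{1}{51}\right) = 303 \left(- \frac{1}{102}\right) = - \frac{101}{34}$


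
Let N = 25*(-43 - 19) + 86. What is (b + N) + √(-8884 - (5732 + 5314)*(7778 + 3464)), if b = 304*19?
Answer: 4312 + 4*I*√7761751 ≈ 4312.0 + 11144.0*I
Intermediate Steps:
N = -1464 (N = 25*(-62) + 86 = -1550 + 86 = -1464)
b = 5776
(b + N) + √(-8884 - (5732 + 5314)*(7778 + 3464)) = (5776 - 1464) + √(-8884 - (5732 + 5314)*(7778 + 3464)) = 4312 + √(-8884 - 11046*11242) = 4312 + √(-8884 - 1*124179132) = 4312 + √(-8884 - 124179132) = 4312 + √(-124188016) = 4312 + 4*I*√7761751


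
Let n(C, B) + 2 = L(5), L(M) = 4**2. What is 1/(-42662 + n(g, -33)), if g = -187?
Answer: -1/42648 ≈ -2.3448e-5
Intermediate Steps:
L(M) = 16
n(C, B) = 14 (n(C, B) = -2 + 16 = 14)
1/(-42662 + n(g, -33)) = 1/(-42662 + 14) = 1/(-42648) = -1/42648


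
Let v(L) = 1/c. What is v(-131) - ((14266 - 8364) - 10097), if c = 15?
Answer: 62926/15 ≈ 4195.1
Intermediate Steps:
v(L) = 1/15
v(-131) - ((14266 - 8364) - 10097) = 1/15 - ((14266 - 8364) - 10097) = 1/15 - (5902 - 10097) = 1/15 - 1*(-4195) = 1/15 + 4195 = 62926/15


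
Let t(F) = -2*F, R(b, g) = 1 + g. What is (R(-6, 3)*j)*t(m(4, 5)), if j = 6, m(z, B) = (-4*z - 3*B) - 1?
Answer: 1536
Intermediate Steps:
m(z, B) = -1 - 4*z - 3*B
(R(-6, 3)*j)*t(m(4, 5)) = ((1 + 3)*6)*(-2*(-1 - 4*4 - 3*5)) = (4*6)*(-2*(-1 - 16 - 15)) = 24*(-2*(-32)) = 24*64 = 1536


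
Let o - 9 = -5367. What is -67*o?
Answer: 358986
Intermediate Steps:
o = -5358 (o = 9 - 5367 = -5358)
-67*o = -67*(-5358) = -1*(-358986) = 358986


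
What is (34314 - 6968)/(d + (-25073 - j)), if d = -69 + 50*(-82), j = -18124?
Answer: -13673/5559 ≈ -2.4596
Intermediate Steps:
d = -4169 (d = -69 - 4100 = -4169)
(34314 - 6968)/(d + (-25073 - j)) = (34314 - 6968)/(-4169 + (-25073 - 1*(-18124))) = 27346/(-4169 + (-25073 + 18124)) = 27346/(-4169 - 6949) = 27346/(-11118) = 27346*(-1/11118) = -13673/5559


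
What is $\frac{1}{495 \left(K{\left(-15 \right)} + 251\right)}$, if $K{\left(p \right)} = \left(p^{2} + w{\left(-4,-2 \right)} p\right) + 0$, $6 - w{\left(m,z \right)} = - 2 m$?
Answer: $\frac{1}{250470} \approx 3.9925 \cdot 10^{-6}$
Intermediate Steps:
$w{\left(m,z \right)} = 6 + 2 m$ ($w{\left(m,z \right)} = 6 - - 2 m = 6 + 2 m$)
$K{\left(p \right)} = p^{2} - 2 p$ ($K{\left(p \right)} = \left(p^{2} + \left(6 + 2 \left(-4\right)\right) p\right) + 0 = \left(p^{2} + \left(6 - 8\right) p\right) + 0 = \left(p^{2} - 2 p\right) + 0 = p^{2} - 2 p$)
$\frac{1}{495 \left(K{\left(-15 \right)} + 251\right)} = \frac{1}{495 \left(- 15 \left(-2 - 15\right) + 251\right)} = \frac{1}{495 \left(\left(-15\right) \left(-17\right) + 251\right)} = \frac{1}{495 \left(255 + 251\right)} = \frac{1}{495 \cdot 506} = \frac{1}{250470}$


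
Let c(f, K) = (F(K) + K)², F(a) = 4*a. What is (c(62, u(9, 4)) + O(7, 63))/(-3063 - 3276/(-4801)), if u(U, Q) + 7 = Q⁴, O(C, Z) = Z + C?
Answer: -7442006095/14702187 ≈ -506.18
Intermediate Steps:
O(C, Z) = C + Z
u(U, Q) = -7 + Q⁴
c(f, K) = 25*K² (c(f, K) = (4*K + K)² = (5*K)² = 25*K²)
(c(62, u(9, 4)) + O(7, 63))/(-3063 - 3276/(-4801)) = (25*(-7 + 4⁴)² + (7 + 63))/(-3063 - 3276/(-4801)) = (25*(-7 + 256)² + 70)/(-3063 - 3276*(-1/4801)) = (25*249² + 70)/(-3063 + 3276/4801) = (25*62001 + 70)/(-14702187/4801) = (1550025 + 70)*(-4801/14702187) = 1550095*(-4801/14702187) = -7442006095/14702187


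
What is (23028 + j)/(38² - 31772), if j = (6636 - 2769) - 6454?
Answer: -20441/30328 ≈ -0.67400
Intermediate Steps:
j = -2587 (j = 3867 - 6454 = -2587)
(23028 + j)/(38² - 31772) = (23028 - 2587)/(38² - 31772) = 20441/(1444 - 31772) = 20441/(-30328) = 20441*(-1/30328) = -20441/30328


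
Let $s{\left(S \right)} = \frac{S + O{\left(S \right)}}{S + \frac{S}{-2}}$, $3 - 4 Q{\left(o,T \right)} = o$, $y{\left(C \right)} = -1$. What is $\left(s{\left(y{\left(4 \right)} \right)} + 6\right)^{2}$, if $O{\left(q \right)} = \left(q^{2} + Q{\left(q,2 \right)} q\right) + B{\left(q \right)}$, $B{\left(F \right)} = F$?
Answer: $100$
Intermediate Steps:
$Q{\left(o,T \right)} = \frac{3}{4} - \frac{o}{4}$
$O{\left(q \right)} = q + q^{2} + q \left(\frac{3}{4} - \frac{q}{4}\right)$ ($O{\left(q \right)} = \left(q^{2} + \left(\frac{3}{4} - \frac{q}{4}\right) q\right) + q = \left(q^{2} + q \left(\frac{3}{4} - \frac{q}{4}\right)\right) + q = q + q^{2} + q \left(\frac{3}{4} - \frac{q}{4}\right)$)
$s{\left(S \right)} = \frac{2 \left(S + \frac{S \left(7 + 3 S\right)}{4}\right)}{S}$ ($s{\left(S \right)} = \frac{S + \frac{S \left(7 + 3 S\right)}{4}}{S + \frac{S}{-2}} = \frac{S + \frac{S \left(7 + 3 S\right)}{4}}{S + S \left(- \frac{1}{2}\right)} = \frac{S + \frac{S \left(7 + 3 S\right)}{4}}{S - \frac{S}{2}} = \frac{S + \frac{S \left(7 + 3 S\right)}{4}}{\frac{1}{2} S} = \left(S + \frac{S \left(7 + 3 S\right)}{4}\right) \frac{2}{S} = \frac{2 \left(S + \frac{S \left(7 + 3 S\right)}{4}\right)}{S}$)
$\left(s{\left(y{\left(4 \right)} \right)} + 6\right)^{2} = \left(\left(\frac{11}{2} + \frac{3}{2} \left(-1\right)\right) + 6\right)^{2} = \left(\left(\frac{11}{2} - \frac{3}{2}\right) + 6\right)^{2} = \left(4 + 6\right)^{2} = 10^{2} = 100$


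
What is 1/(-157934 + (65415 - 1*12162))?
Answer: -1/104681 ≈ -9.5528e-6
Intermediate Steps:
1/(-157934 + (65415 - 1*12162)) = 1/(-157934 + (65415 - 12162)) = 1/(-157934 + 53253) = 1/(-104681) = -1/104681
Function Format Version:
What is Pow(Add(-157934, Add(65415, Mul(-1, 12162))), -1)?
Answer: Rational(-1, 104681) ≈ -9.5528e-6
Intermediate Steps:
Pow(Add(-157934, Add(65415, Mul(-1, 12162))), -1) = Pow(Add(-157934, Add(65415, -12162)), -1) = Pow(Add(-157934, 53253), -1) = Pow(-104681, -1) = Rational(-1, 104681)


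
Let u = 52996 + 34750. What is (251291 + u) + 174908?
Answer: 513945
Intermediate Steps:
u = 87746
(251291 + u) + 174908 = (251291 + 87746) + 174908 = 339037 + 174908 = 513945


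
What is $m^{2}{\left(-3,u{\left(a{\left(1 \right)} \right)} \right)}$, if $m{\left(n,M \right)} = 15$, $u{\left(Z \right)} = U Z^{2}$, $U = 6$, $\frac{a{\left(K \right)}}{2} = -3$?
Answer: $225$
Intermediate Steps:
$a{\left(K \right)} = -6$ ($a{\left(K \right)} = 2 \left(-3\right) = -6$)
$u{\left(Z \right)} = 6 Z^{2}$
$m^{2}{\left(-3,u{\left(a{\left(1 \right)} \right)} \right)} = 15^{2} = 225$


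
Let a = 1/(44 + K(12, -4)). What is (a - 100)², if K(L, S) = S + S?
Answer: 12952801/1296 ≈ 9994.4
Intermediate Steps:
K(L, S) = 2*S
a = 1/36 (a = 1/(44 + 2*(-4)) = 1/(44 - 8) = 1/36 ≈ 0.027778)
(a - 100)² = (1/36 - 100)² = (-3599/36)² = 12952801/1296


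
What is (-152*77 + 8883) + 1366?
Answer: -1455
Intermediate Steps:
(-152*77 + 8883) + 1366 = (-11704 + 8883) + 1366 = -2821 + 1366 = -1455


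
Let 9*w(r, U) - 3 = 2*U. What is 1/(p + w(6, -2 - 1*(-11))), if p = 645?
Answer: 3/1942 ≈ 0.0015448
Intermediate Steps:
w(r, U) = ⅓ + 2*U/9 (w(r, U) = ⅓ + (2*U)/9 = ⅓ + 2*U/9)
1/(p + w(6, -2 - 1*(-11))) = 1/(645 + (⅓ + 2*(-2 - 1*(-11))/9)) = 1/(645 + (⅓ + 2*(-2 + 11)/9)) = 1/(645 + (⅓ + (2/9)*9)) = 1/(645 + (⅓ + 2)) = 1/(645 + 7/3) = 1/(1942/3) = 3/1942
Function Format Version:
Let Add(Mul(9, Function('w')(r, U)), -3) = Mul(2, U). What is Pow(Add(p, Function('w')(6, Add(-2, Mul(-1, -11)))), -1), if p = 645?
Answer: Rational(3, 1942) ≈ 0.0015448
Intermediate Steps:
Function('w')(r, U) = Add(Rational(1, 3), Mul(Rational(2, 9), U)) (Function('w')(r, U) = Add(Rational(1, 3), Mul(Rational(1, 9), Mul(2, U))) = Add(Rational(1, 3), Mul(Rational(2, 9), U)))
Pow(Add(p, Function('w')(6, Add(-2, Mul(-1, -11)))), -1) = Pow(Add(645, Add(Rational(1, 3), Mul(Rational(2, 9), Add(-2, Mul(-1, -11))))), -1) = Pow(Add(645, Add(Rational(1, 3), Mul(Rational(2, 9), Add(-2, 11)))), -1) = Pow(Add(645, Add(Rational(1, 3), Mul(Rational(2, 9), 9))), -1) = Pow(Add(645, Add(Rational(1, 3), 2)), -1) = Pow(Add(645, Rational(7, 3)), -1) = Pow(Rational(1942, 3), -1) = Rational(3, 1942)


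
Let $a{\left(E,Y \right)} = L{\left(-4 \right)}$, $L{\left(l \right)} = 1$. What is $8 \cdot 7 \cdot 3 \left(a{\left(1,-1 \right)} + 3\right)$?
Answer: $672$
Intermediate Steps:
$a{\left(E,Y \right)} = 1$
$8 \cdot 7 \cdot 3 \left(a{\left(1,-1 \right)} + 3\right) = 8 \cdot 7 \cdot 3 \left(1 + 3\right) = 56 \cdot 3 \cdot 4 = 56 \cdot 12 = 672$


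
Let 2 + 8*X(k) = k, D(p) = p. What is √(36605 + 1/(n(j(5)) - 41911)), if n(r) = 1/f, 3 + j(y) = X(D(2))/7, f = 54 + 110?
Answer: √1729354495311733353/6873403 ≈ 191.32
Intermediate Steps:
f = 164
X(k) = -¼ + k/8
j(y) = -3 (j(y) = -3 + (-¼ + (⅛)*2)/7 = -3 + (-¼ + ¼)*(⅐) = -3 + 0*(⅐) = -3 + 0 = -3)
n(r) = 1/164
√(36605 + 1/(n(j(5)) - 41911)) = √(36605 + 1/(1/164 - 41911)) = √(36605 + 1/(-6873403/164)) = √(36605 - 164/6873403) = √(251600916651/6873403) = √1729354495311733353/6873403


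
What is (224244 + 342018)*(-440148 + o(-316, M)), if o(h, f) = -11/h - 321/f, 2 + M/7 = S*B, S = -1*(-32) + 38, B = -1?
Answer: -551316018577557/2212 ≈ -2.4924e+11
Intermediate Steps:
S = 70 (S = 32 + 38 = 70)
M = -504 (M = -14 + 7*(70*(-1)) = -14 + 7*(-70) = -14 - 490 = -504)
o(h, f) = -321/f - 11/h
(224244 + 342018)*(-440148 + o(-316, M)) = (224244 + 342018)*(-440148 + (-321/(-504) - 11/(-316))) = 566262*(-440148 + (-321*(-1/504) - 11*(-1/316))) = 566262*(-440148 + (107/168 + 11/316)) = 566262*(-440148 + 8915/13272) = 566262*(-5841635341/13272) = -551316018577557/2212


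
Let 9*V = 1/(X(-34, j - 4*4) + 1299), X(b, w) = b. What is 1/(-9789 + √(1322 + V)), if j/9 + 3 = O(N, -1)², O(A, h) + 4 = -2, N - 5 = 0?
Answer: -8572905/83919009278 - 3*√112659635/83919009278 ≈ -0.00010254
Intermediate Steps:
N = 5 (N = 5 + 0 = 5)
O(A, h) = -6 (O(A, h) = -4 - 2 = -6)
j = 297 (j = -27 + 9*(-6)² = -27 + 9*36 = -27 + 324 = 297)
V = 1/11385 (V = 1/(9*(-34 + 1299)) = (⅑)/1265 = (⅑)*(1/1265) = 1/11385 ≈ 8.7835e-5)
1/(-9789 + √(1322 + V)) = 1/(-9789 + √(1322 + 1/11385)) = 1/(-9789 + √(15050971/11385)) = 1/(-9789 + 13*√112659635/3795)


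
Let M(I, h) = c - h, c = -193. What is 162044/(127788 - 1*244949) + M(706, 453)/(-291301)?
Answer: -47127893238/34129116461 ≈ -1.3809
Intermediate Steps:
M(I, h) = -193 - h
162044/(127788 - 1*244949) + M(706, 453)/(-291301) = 162044/(127788 - 1*244949) + (-193 - 1*453)/(-291301) = 162044/(127788 - 244949) + (-193 - 453)*(-1/291301) = 162044/(-117161) - 646*(-1/291301) = 162044*(-1/117161) + 646/291301 = -162044/117161 + 646/291301 = -47127893238/34129116461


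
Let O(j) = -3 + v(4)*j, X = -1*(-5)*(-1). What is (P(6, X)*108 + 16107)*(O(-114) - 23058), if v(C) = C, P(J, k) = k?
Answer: -366089139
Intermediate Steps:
X = -5 (X = 5*(-1) = -5)
O(j) = -3 + 4*j
(P(6, X)*108 + 16107)*(O(-114) - 23058) = (-5*108 + 16107)*((-3 + 4*(-114)) - 23058) = (-540 + 16107)*((-3 - 456) - 23058) = 15567*(-459 - 23058) = 15567*(-23517) = -366089139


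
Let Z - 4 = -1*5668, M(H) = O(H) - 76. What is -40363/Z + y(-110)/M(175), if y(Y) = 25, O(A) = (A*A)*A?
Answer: 24035280793/3372785504 ≈ 7.1262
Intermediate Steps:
O(A) = A**3 (O(A) = A**2*A = A**3)
M(H) = -76 + H**3 (M(H) = H**3 - 76 = -76 + H**3)
Z = -5664 (Z = 4 - 1*5668 = 4 - 5668 = -5664)
-40363/Z + y(-110)/M(175) = -40363/(-5664) + 25/(-76 + 175**3) = -40363*(-1/5664) + 25/(-76 + 5359375) = 40363/5664 + 25/5359299 = 24035280793/3372785504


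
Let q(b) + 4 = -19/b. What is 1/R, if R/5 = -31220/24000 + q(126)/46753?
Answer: -235635120/1532714693 ≈ -0.15374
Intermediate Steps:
q(b) = -4 - 19/b
R = -1532714693/235635120 (R = 5*(-31220/24000 + (-4 - 19/126)/46753) = 5*(-31220*1/24000 + (-4 - 19*1/126)*(1/46753)) = 5*(-1561/1200 + (-4 - 19/126)*(1/46753)) = 5*(-1561/1200 - 523/126*1/46753) = 5*(-1561/1200 - 523/5890878) = 5*(-1532714693/1178175600) = -1532714693/235635120 ≈ -6.5046)
1/R = 1/(-1532714693/235635120) = -235635120/1532714693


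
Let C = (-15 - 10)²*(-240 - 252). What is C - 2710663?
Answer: -3018163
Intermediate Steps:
C = -307500 (C = (-25)²*(-492) = 625*(-492) = -307500)
C - 2710663 = -307500 - 2710663 = -3018163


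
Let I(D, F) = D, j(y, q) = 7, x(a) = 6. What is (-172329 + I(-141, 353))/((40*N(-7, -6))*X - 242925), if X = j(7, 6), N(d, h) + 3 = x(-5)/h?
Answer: 34494/48809 ≈ 0.70671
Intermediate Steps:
N(d, h) = -3 + 6/h
X = 7
(-172329 + I(-141, 353))/((40*N(-7, -6))*X - 242925) = (-172329 - 141)/((40*(-3 + 6/(-6)))*7 - 242925) = -172470/((40*(-3 + 6*(-1/6)))*7 - 242925) = -172470/((40*(-3 - 1))*7 - 242925) = -172470/((40*(-4))*7 - 242925) = -172470/(-160*7 - 242925) = -172470/(-1120 - 242925) = -172470/(-244045) = -172470*(-1/244045) = 34494/48809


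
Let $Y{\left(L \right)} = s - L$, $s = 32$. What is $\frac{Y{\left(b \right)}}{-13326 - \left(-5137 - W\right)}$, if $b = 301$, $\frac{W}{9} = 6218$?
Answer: $- \frac{269}{47773} \approx -0.0056308$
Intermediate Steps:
$W = 55962$ ($W = 9 \cdot 6218 = 55962$)
$Y{\left(L \right)} = 32 - L$
$\frac{Y{\left(b \right)}}{-13326 - \left(-5137 - W\right)} = \frac{32 - 301}{-13326 - \left(-5137 - 55962\right)} = - \frac{269}{-13326 - -61099} = - \frac{269}{-13326 + 61099} = - \frac{269}{47773}$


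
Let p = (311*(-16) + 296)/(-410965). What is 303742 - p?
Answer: 24965465270/82193 ≈ 3.0374e+5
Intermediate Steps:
p = 936/82193 (p = (-4976 + 296)*(-1/410965) = -4680*(-1/410965) = 936/82193 ≈ 0.011388)
303742 - p = 303742 - 1*936/82193 = 303742 - 936/82193 = 24965465270/82193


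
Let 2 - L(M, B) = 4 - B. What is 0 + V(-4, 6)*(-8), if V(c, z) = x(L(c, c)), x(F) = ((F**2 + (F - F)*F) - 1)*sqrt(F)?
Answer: -280*I*sqrt(6) ≈ -685.86*I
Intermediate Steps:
L(M, B) = -2 + B (L(M, B) = 2 - (4 - B) = 2 + (-4 + B) = -2 + B)
x(F) = sqrt(F)*(-1 + F**2) (x(F) = ((F**2 + 0*F) - 1)*sqrt(F) = ((F**2 + 0) - 1)*sqrt(F) = (F**2 - 1)*sqrt(F) = (-1 + F**2)*sqrt(F) = sqrt(F)*(-1 + F**2))
V(c, z) = sqrt(-2 + c)*(-1 + (-2 + c)**2)
0 + V(-4, 6)*(-8) = 0 + (sqrt(-2 - 4)*(-1 + (-2 - 4)**2))*(-8) = 0 + (sqrt(-6)*(-1 + (-6)**2))*(-8) = 0 + ((I*sqrt(6))*(-1 + 36))*(-8) = 0 + ((I*sqrt(6))*35)*(-8) = 0 + (35*I*sqrt(6))*(-8) = 0 - 280*I*sqrt(6) = -280*I*sqrt(6)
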